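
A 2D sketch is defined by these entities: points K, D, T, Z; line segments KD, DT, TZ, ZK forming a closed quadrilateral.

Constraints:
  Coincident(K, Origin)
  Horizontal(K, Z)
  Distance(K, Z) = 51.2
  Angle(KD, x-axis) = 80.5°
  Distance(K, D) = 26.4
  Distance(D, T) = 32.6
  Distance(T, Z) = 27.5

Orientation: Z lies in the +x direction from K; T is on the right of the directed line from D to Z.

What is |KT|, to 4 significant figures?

23.70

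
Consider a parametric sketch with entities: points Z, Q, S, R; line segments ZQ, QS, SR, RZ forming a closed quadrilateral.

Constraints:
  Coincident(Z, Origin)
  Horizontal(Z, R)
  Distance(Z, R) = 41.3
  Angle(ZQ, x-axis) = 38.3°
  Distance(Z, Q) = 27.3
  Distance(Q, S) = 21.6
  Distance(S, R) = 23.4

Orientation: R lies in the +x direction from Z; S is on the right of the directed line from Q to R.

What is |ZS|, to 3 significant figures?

18.9

Z is at the origin; Z and R share the same y with |ZR| = 41.3 and R in +x, so R = (41.3, 0). ZQ runs at 38.3° with |ZQ| = 27.3, so Q = (21.4, 16.9). S is determined by |QS| = 21.6 and |SR| = 23.4 together: it lies at the intersection of circle(Q, 21.6) and circle(R, 23.4). With |QR| = 26.1, the foot of the radical line on QR is 11.5 from Q and the perpendicular offset is √(21.6² − 11.5²) = 18.3. Taking the right-of-QR solution: S = (18.3, -4.46).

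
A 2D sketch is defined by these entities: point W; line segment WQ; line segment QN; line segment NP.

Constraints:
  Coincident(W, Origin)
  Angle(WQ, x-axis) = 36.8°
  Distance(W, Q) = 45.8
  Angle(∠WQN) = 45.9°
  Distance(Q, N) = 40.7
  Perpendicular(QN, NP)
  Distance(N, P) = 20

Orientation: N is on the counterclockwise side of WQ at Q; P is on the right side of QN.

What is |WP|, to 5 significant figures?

53.622

∠WQN = 45.9°, so QN runs at 36.8° + (180° − 45.9°) = 170.90° from the x-axis; with |QN| = 40.7, N = Q + 40.7·(cos 170.90°, sin 170.90°) = (-3.5142, 33.872). QN ⟂ NP; with |NP| = 20.0 on the right of QN, P = N + 20.0·(0.15816, 0.98741) = (-0.35108, 53.621). Then |WP| = |P − W| = 53.622.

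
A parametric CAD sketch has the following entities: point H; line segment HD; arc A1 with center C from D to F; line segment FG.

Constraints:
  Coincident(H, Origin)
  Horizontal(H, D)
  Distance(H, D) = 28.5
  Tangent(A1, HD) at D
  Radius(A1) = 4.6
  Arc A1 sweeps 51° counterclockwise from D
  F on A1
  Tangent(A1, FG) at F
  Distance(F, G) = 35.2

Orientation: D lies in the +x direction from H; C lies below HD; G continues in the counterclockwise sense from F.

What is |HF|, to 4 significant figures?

24.98

H is at the origin; H and D share the same y with |HD| = 28.5 and D on the +x side, so D = (28.50, 0.000). Tangency of A1 to HD means the radius CD is perpendicular to HD, so C = D + (0, -4.6) = (28.50, -4.600). On A1, D sits at bearing 90° from C; a 51° counterclockwise sweep puts F at bearing 141°, so F = C + 4.6·(cos 141°, sin 141°) = (24.93, -1.705). Then |HF| = |F − H| = 24.98.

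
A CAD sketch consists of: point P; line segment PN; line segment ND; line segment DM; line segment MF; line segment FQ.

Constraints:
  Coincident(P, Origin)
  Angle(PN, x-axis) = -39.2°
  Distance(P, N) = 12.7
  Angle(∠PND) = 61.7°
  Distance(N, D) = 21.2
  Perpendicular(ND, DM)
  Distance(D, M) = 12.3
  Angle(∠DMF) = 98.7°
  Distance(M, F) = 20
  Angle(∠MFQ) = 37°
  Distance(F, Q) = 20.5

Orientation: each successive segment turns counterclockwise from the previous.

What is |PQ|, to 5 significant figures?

14.334

P is at the origin; PN runs at -39.2° with length 12.7, so N = (9.8418, -8.0268). ∠PND = 61.7° gives ND at 79.100° from the x-axis; with |ND| = 21.2, D = (13.851, 12.791). ND is perpendicular to DM, so DM runs at 169.10°; with |DM| = 12.3, M = (1.7725, 15.117). ∠DMF = 98.7° gives MF at -109.60° from the x-axis; with |MF| = 20.0, F = (-4.9365, -3.7245). ∠MFQ = 37.0° gives FQ at 33.400° from the x-axis; with |FQ| = 20.5, Q = (12.178, 7.5603). Then |PQ| = |Q − P| = 14.334.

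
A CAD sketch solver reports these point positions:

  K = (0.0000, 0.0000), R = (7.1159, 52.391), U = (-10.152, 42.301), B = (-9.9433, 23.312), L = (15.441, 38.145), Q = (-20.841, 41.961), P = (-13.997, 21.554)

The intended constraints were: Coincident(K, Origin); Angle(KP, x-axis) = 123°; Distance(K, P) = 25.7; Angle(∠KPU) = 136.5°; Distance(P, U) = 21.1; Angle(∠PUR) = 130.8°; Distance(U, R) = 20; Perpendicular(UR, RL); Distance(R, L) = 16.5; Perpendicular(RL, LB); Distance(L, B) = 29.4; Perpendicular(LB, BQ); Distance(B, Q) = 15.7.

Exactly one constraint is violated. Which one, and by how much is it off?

Distance(B, Q) = 15.7 — off by 5.90.

K = (0.00, 0.00) ✓; KP at 123.0° ✓; |KP| = 25.70 ✓; ∠KPU = 136.5° ✓; |PU| = 21.10 ✓; ∠PUR = 130.8° ✓; |UR| = 20.00 ✓; ∠(UR, RL) = 90.00° ✓; |RL| = 16.50 ✓; ∠(RL, LB) = 90.00° ✓; |LB| = 29.40 ✓; ∠(LB, BQ) = 90.00° ✓; |BQ| = 21.60 ✗.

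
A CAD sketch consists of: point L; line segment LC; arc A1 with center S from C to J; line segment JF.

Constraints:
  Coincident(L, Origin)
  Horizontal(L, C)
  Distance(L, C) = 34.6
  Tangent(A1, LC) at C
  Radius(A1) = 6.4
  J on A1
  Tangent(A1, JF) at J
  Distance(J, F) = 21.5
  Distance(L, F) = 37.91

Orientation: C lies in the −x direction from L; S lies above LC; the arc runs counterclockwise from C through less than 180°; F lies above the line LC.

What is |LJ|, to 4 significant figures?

28.82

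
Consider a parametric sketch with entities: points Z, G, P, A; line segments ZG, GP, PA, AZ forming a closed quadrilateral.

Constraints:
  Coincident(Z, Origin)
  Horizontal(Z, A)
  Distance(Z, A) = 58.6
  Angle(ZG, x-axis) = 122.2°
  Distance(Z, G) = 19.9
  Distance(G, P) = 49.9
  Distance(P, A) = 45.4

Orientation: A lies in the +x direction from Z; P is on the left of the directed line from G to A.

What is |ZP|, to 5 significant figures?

51.557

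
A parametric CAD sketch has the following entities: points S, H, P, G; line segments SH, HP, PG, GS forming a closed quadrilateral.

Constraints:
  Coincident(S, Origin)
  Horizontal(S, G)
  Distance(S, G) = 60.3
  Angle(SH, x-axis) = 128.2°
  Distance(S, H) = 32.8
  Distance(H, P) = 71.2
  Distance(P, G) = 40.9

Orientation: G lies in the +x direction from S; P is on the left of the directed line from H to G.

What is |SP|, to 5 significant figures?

63.379

Checks: |HP| = 71.20 ✓; |PG| = 40.90 ✓.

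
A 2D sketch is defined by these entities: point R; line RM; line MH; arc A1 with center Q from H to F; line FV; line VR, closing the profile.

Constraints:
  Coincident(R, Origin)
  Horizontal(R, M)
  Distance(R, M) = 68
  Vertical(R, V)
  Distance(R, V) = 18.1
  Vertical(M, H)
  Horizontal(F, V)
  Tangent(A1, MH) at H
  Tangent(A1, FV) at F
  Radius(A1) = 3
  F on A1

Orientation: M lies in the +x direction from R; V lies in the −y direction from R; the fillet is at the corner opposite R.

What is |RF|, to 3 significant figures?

67.5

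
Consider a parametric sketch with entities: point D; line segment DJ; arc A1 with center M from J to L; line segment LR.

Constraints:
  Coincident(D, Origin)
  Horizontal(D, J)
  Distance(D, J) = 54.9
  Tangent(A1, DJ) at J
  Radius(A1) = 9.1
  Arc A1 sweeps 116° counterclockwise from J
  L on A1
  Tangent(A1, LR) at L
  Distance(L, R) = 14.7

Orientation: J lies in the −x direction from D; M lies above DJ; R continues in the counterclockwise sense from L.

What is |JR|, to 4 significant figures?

26.36

On A1, J sits at bearing -90° from M; a 116° counterclockwise sweep puts L at bearing 26°, so L = M + 9.1·(cos 26°, sin 26°) = (-46.72, 13.09). Since A1 is tangent to LR there, ML ⟂ LR, so LR runs along (−sin 26°, cos 26°); with |LR| = 14.7, R = (-53.17, 26.30). Then |JR| = |R − J| = 26.36.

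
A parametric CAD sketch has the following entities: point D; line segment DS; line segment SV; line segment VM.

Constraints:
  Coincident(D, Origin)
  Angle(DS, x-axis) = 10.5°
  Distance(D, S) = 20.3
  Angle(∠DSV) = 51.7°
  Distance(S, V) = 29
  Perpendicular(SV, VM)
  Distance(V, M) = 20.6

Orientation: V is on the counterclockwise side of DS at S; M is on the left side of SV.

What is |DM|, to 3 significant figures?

17.1

D is at the origin; DS runs at 10.5° with length 20.3, so S = 20.3·(cos 10.5°, sin 10.5°) = (20.0, 3.70). ∠DSV = 51.7°, so SV runs at 10.5° + (180° − 51.7°) = 139° from the x-axis; with |SV| = 29.0, V = S + 29.0·(cos 139°, sin 139°) = (-1.86, 22.8). SV is perpendicular to VM; with |VM| = 20.6 on the left of SV, M = V + 20.6·(-0.659, -0.752) = (-15.4, 7.30). Then |DM| = |M − D| = 17.1.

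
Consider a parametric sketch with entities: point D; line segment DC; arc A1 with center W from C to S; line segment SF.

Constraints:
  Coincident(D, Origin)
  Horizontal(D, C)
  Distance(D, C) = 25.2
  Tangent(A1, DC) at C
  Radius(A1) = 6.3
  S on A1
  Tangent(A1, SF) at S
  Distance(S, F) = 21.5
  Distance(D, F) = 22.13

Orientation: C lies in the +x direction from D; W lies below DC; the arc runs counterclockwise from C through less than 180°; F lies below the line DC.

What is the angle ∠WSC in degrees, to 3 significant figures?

61.9°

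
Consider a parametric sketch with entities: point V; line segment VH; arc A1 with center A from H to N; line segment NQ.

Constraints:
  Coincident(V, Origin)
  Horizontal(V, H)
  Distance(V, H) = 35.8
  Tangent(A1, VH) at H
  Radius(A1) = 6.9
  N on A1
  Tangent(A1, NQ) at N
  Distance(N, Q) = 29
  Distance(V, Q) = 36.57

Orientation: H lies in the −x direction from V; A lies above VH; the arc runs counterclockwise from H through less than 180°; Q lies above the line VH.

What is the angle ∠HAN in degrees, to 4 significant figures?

68.58°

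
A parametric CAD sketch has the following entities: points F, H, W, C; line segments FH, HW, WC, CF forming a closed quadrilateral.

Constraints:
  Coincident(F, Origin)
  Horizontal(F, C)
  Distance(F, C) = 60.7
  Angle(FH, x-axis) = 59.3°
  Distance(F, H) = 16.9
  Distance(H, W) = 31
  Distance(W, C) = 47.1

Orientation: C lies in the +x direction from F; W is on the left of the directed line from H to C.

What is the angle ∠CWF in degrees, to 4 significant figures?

79.79°

Checks: |HW| = 31.00 ✓; |WC| = 47.10 ✓.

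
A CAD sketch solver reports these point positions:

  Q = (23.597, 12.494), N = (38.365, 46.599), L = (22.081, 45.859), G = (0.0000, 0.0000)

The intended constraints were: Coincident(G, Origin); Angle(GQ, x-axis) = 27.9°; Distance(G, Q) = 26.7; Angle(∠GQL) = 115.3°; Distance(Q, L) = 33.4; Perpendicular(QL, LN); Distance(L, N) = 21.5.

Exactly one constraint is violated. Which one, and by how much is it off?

Distance(L, N) = 21.5 — off by 5.20.

G = (0.00, 0.00) ✓; GQ at 27.90° ✓; |GQ| = 26.70 ✓; ∠GQL = 115.3° ✓; |QL| = 33.40 ✓; ∠(QL, LN) = 90.00° ✓; |LN| = 16.30 ✗.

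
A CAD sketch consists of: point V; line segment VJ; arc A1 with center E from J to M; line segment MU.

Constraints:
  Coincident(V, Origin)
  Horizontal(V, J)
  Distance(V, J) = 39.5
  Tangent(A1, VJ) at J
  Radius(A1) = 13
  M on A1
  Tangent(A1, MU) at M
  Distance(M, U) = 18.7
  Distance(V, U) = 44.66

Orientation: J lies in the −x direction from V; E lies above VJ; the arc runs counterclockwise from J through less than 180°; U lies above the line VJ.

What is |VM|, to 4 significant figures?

30.59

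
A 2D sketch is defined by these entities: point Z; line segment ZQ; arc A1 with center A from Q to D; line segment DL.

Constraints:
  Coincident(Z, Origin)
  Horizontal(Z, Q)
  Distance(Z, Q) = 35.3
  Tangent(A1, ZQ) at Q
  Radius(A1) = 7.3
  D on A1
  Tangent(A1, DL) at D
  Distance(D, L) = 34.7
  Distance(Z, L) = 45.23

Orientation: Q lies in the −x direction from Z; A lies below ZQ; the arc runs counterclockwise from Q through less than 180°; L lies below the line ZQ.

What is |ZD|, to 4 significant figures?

42.84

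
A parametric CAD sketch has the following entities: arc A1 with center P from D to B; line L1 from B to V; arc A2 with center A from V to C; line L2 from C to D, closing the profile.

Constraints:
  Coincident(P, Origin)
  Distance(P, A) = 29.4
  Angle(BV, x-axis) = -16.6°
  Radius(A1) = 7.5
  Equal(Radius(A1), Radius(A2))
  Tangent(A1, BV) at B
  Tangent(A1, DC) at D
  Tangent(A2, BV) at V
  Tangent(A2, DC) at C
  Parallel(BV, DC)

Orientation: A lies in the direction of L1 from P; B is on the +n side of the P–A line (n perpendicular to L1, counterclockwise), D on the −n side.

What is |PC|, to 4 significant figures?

30.34

The slot axis is L1's direction at -16.6°, so u = (cos -16.6°, sin -16.6°) = (0.9583, -0.2857) and n = (−sin -16.6°, cos -16.6°) = (0.2857, 0.9583). P is at the origin and A lies 29.4 along u from P, so A = 29.4·u = (28.17, -8.399). Tangency of A1 to both parallel lines with radius 7.5 puts B and D at P ± 7.5·n: B = (2.143, 7.187), D = (-2.143, -7.187). Equal radii place V and C the same way about A: V = A + 7.5·n = (30.32, -1.212), C = A − 7.5·n = (26.03, -15.59). Then |PC| = |C − P| = 30.34.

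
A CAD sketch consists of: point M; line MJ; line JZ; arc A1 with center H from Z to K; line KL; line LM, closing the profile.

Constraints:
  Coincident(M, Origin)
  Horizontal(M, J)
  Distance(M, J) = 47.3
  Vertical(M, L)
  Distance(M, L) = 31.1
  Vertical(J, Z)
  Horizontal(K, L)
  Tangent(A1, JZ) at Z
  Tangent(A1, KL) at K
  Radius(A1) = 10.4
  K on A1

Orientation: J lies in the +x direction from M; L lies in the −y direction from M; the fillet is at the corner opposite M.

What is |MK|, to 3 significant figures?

48.3

M is at the origin; MJ is horizontal with |MJ| = 47.3 and J on the +x side, so J = (47.3, 0.00). ML is vertical with |ML| = 31.1 and L on the −y side, so L = (0.00, -31.1). The virtual corner opposite M is at (47.3, -31.1). A1 meets JZ tangentially, so HZ is at right angles to JZ and tangency of A1 to KL means the radius HK is perpendicular to KL, with radius 10.4, so the center H sits 10.4 in from both sides at H = (36.9, -20.7). That places the tangent points at Z = (47.3, -20.7) on JZ and K = (36.9, -31.1) on KL. Then |MK| = |K − M| = 48.3.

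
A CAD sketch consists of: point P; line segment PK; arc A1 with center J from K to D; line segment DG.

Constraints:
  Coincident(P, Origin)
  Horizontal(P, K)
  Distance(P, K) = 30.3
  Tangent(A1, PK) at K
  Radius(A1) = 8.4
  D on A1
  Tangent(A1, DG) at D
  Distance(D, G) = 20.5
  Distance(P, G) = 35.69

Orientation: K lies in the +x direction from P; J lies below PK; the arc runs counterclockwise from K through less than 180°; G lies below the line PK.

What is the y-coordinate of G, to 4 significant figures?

-28.64

Checks: |PK| = 30.30 ✓; |JD| = 8.400 ✓; ∠(JD, DG) = 90.00° ✓; |DG| = 20.50 ✓; |PG| = 35.69 ✓.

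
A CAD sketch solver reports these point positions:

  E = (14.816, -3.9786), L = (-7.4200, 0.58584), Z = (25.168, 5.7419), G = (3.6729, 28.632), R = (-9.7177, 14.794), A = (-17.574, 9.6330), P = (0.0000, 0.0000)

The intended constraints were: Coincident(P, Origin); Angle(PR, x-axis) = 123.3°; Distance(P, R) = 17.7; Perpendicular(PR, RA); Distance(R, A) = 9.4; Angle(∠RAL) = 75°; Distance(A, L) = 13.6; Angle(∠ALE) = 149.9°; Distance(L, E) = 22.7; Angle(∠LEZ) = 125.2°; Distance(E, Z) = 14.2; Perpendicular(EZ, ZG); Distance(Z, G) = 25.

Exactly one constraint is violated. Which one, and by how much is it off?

Distance(Z, G) = 25 — off by 6.40.

P = (0.00, 0.00) ✓; PR at 123.3° ✓; |PR| = 17.70 ✓; ∠(PR, RA) = 90.00° ✓; |RA| = 9.400 ✓; ∠RAL = 75.00° ✓; |AL| = 13.60 ✓; ∠ALE = 149.9° ✓; |LE| = 22.70 ✓; ∠LEZ = 125.2° ✓; |EZ| = 14.20 ✓; ∠(EZ, ZG) = 90.00° ✓; |ZG| = 31.40 ✗.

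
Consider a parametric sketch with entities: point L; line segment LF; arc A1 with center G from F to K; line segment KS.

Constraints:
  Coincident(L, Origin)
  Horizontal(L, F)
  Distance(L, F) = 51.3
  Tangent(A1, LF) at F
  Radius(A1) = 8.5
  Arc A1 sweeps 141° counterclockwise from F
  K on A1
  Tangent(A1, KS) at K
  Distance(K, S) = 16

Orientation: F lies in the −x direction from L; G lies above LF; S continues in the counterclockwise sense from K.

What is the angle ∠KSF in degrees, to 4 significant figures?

35.28°

On A1, F sits at bearing -90° from G; a 141° counterclockwise sweep puts K at bearing 51°, so K = G + 8.5·(cos 51°, sin 51°) = (-45.95, 15.11). Since A1 is tangent to KS there, GK ⟂ KS, so KS runs along (−sin 51°, cos 51°); with |KS| = 16.0, S = (-58.39, 25.17). Then cos ∠KSF = SK·SF / (|SK||SF|), giving 35.28°.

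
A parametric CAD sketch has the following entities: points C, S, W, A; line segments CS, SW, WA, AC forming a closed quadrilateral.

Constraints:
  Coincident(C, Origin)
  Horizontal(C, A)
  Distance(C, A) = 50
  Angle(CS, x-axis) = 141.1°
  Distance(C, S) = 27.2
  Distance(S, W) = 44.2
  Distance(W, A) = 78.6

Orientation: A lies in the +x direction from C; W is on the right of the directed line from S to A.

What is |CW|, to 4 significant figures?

36.02

C is at the origin; CA is horizontal with |CA| = 50.0 and A in +x, so A = (50.0, 0). CS runs at 141.1° with |CS| = 27.2, so S = (-21.17, 17.08). W is determined by |SW| = 44.2 and |WA| = 78.6 together: it lies at the intersection of circle(S, 44.2) and circle(A, 78.6). With |SA| = 73.19, the foot of the radical line on SA is 7.736 from S and the perpendicular offset is √(44.2² − 7.736²) = 43.52. Taking the right-of-SA solution: W = (-23.80, -27.04).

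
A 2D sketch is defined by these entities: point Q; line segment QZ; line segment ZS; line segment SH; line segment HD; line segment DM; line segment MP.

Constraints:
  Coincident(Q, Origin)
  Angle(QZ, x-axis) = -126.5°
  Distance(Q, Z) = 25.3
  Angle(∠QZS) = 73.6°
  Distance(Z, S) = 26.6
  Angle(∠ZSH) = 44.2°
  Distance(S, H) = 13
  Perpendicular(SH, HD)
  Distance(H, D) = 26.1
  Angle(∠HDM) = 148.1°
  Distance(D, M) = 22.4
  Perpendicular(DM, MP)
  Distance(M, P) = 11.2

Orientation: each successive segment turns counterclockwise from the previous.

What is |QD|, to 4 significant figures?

34.86

Q is at the origin; QZ runs at -126.5° with length 25.3, so Z = (-15.05, -20.34). ∠QZS = 73.6° gives ZS at -20.10° from the x-axis; with |ZS| = 26.6, S = (9.931, -29.48). ∠ZSH = 44.2° gives SH at 115.7° from the x-axis; with |SH| = 13.0, H = (4.293, -17.76). The perpendicularity gives HD at right angles to SH, so HD runs at -154.3°; with |HD| = 26.1, D = (-19.22, -29.08). Then |QD| = |D − Q| = 34.86.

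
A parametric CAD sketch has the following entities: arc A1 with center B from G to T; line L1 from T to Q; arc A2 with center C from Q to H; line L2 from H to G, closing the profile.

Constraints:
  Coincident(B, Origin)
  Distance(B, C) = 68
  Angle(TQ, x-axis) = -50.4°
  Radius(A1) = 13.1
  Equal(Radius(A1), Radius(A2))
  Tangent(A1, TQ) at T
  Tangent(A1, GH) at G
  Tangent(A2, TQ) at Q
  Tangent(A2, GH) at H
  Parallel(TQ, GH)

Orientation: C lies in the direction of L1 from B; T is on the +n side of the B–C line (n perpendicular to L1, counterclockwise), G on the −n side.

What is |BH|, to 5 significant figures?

69.250

Tangency of A1 to both parallel lines with radius 13.1 puts T and G at B ± 13.1·n: T = (10.094, 8.3503), G = (-10.094, -8.3503). Equal radii place Q and H the same way about C: Q = C + 13.1·n = (53.439, -44.045), H = C − 13.1·n = (33.251, -60.745). Then |BH| = |H − B| = 69.250.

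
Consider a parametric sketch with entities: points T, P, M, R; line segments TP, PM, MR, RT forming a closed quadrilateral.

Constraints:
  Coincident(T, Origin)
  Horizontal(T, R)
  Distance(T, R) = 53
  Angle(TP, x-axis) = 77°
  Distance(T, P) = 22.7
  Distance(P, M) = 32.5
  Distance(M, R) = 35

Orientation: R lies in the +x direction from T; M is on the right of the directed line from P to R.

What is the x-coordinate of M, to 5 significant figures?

18.783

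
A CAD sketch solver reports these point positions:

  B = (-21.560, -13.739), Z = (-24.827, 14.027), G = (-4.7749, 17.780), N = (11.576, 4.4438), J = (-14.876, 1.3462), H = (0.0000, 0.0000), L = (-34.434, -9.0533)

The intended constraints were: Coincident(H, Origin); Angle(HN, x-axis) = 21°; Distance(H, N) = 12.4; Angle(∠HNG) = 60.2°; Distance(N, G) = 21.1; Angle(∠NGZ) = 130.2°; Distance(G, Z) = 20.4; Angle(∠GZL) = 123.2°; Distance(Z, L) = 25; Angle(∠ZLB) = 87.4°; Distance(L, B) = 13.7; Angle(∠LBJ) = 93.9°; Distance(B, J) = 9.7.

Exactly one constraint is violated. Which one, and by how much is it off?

Distance(B, J) = 9.7 — off by 6.80.

H = (0.00, 0.00) ✓; HN at 21.00° ✓; |HN| = 12.40 ✓; ∠HNG = 60.20° ✓; |NG| = 21.10 ✓; ∠NGZ = 130.2° ✓; |GZ| = 20.40 ✓; ∠GZL = 123.2° ✓; |ZL| = 25.00 ✓; ∠ZLB = 87.40° ✓; |LB| = 13.70 ✓; ∠LBJ = 93.90° ✓; |BJ| = 16.50 ✗.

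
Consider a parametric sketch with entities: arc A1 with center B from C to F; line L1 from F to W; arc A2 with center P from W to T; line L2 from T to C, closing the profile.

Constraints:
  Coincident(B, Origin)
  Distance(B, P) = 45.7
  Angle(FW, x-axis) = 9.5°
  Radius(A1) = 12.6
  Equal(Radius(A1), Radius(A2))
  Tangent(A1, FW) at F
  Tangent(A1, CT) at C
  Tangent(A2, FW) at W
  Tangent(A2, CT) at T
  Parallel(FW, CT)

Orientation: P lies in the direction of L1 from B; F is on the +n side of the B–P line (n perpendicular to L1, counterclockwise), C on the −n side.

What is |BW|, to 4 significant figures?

47.41

The slot axis is L1's direction at 9.5°, so u = (cos 9.5°, sin 9.5°) = (0.9863, 0.1650) and n = (−sin 9.5°, cos 9.5°) = (-0.1650, 0.9863). B is at the origin and P lies 45.7 along u from B, so P = 45.7·u = (45.07, 7.543). Tangency of A1 to both parallel lines with radius 12.6 puts F and C at B ± 12.6·n: F = (-2.080, 12.43), C = (2.080, -12.43). Equal radii place W and T the same way about P: W = P + 12.6·n = (42.99, 19.97), T = P − 12.6·n = (47.15, -4.885). Then |BW| = |W − B| = 47.41.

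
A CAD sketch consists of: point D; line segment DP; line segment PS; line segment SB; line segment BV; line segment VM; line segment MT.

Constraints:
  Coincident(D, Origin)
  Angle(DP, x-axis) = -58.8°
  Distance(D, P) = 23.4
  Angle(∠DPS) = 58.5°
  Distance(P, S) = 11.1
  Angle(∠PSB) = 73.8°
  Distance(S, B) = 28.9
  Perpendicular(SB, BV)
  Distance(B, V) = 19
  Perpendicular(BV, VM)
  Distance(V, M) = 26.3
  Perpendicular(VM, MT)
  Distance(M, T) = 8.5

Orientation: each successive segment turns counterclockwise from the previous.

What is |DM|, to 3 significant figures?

30.4

SB ⟂ BV, so BV runs at -101°; with |BV| = 19.0, V = (-14.8, -23.2). BV ⟂ VM, so VM runs at -11.1°; with |VM| = 26.3, M = (11.0, -28.3). Then |DM| = |M − D| = 30.4.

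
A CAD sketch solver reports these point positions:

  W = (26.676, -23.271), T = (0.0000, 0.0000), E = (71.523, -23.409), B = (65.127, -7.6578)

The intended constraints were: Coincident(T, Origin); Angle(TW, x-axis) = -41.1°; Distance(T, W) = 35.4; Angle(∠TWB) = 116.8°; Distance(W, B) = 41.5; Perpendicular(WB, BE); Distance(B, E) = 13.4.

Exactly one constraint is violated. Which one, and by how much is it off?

Distance(B, E) = 13.4 — off by 3.60.

T = (0.00, 0.00) ✓; TW at -41.10° ✓; |TW| = 35.40 ✓; ∠TWB = 116.8° ✓; |WB| = 41.50 ✓; ∠(WB, BE) = 90.00° ✓; |BE| = 17.00 ✗.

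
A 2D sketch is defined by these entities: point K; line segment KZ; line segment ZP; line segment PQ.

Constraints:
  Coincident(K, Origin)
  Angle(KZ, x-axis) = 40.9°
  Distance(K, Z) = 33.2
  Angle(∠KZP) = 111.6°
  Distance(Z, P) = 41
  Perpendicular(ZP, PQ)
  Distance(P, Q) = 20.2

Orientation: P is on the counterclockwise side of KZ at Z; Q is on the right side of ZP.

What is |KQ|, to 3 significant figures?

73.8

K is at the origin; KZ runs at 40.9° with length 33.2, so Z = 33.2·(cos 40.9°, sin 40.9°) = (25.1, 21.7). ∠KZP = 111.6°, so ZP runs at 40.9° + (180° − 111.6°) = 109° from the x-axis; with |ZP| = 41.0, P = Z + 41.0·(cos 109°, sin 109°) = (11.5, 60.4). ZP ⟂ PQ; with |PQ| = 20.2 on the right of ZP, Q = P + 20.2·(0.944, 0.331) = (30.6, 67.1). Then |KQ| = |Q − K| = 73.8.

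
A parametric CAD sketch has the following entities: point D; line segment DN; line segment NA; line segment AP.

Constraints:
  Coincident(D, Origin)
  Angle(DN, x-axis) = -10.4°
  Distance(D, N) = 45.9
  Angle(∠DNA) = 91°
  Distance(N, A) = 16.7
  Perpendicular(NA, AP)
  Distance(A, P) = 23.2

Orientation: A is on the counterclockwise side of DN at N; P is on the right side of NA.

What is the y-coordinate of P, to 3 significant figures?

3.50

D is at the origin; DN runs at -10.4° with length 45.9, so N = 45.9·(cos -10.4°, sin -10.4°) = (45.1, -8.29). ∠DNA = 91.0°, so NA runs at -10.4° + (180° − 91.0°) = 78.6° from the x-axis; with |NA| = 16.7, A = N + 16.7·(cos 78.6°, sin 78.6°) = (48.4, 8.08). NA ⟂ AP; with |AP| = 23.2 on the right of NA, P = A + 23.2·(0.980, -0.198) = (71.2, 3.50). So P.y = 3.50.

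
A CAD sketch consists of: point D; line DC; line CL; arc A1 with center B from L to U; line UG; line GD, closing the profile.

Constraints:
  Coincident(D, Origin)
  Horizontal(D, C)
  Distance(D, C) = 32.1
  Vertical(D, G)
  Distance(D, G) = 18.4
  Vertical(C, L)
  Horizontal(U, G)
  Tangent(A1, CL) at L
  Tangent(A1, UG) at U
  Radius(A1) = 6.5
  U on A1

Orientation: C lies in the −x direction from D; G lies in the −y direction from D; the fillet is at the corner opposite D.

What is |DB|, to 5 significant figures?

28.231

D is at the origin; DC is horizontal with |DC| = 32.1 and C on the −x side, so C = (-32.100, 0.0000). D and G share the same x with |DG| = 18.4 and G on the −y side, so G = (0.0000, -18.400). The virtual corner opposite D is at (-32.100, -18.400). A1 meets CL tangentially, so BL is at right angles to CL and A1 meets UG tangentially, so BU is at right angles to UG, with radius 6.5, so the center B sits 6.5 in from both sides at B = (-25.600, -11.900). Then |DB| = |B − D| = 28.231.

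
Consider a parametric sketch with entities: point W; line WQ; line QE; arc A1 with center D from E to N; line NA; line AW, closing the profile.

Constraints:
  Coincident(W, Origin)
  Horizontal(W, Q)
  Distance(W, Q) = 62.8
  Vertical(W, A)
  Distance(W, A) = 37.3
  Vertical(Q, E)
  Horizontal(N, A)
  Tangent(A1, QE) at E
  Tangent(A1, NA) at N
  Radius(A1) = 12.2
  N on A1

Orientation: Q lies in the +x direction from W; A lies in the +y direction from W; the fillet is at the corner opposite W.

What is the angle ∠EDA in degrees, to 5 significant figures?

166.44°

The virtual corner opposite W is at (62.800, 37.300). Tangency of A1 to QE means the radius DE is perpendicular to QE and since A1 is tangent to NA there, DN ⟂ NA, with radius 12.2, so the center D sits 12.2 in from both sides at D = (50.600, 25.100). That places the tangent points at E = (62.800, 25.100) on QE and N = (50.600, 37.300) on NA. Then cos ∠EDA = DE·DA / (|DE||DA|), giving 166.44°.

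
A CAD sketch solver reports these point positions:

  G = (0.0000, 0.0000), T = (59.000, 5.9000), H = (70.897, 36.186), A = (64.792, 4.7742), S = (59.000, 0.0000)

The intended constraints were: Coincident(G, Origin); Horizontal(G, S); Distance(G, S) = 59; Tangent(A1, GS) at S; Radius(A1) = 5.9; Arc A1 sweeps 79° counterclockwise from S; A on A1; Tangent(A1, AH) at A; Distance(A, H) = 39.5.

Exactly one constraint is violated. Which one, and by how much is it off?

Distance(A, H) = 39.5 — off by 7.50.

G = (0.00, 0.00) ✓; G.y = 0.00, S.y = 0.00 ✓; |GS| = 59.00 ✓; ∠(TS, SG) = 90.00° ✓; |TS| = 5.900 ✓; bearing(T→A) − bearing(T→S) = 79.00° ✓; |TA| = 5.900 ✓; ∠(TA, AH) = 90.00° ✓; |AH| = 32.00 ✗.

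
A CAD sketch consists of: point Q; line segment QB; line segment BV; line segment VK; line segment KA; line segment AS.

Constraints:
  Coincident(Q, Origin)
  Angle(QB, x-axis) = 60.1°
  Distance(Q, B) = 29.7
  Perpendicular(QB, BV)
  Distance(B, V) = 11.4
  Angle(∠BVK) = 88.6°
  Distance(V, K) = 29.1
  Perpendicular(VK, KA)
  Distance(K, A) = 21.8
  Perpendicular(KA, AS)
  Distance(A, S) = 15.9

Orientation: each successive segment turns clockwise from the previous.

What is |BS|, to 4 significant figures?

16.59

VK ⟂ KA, so KA runs at 148.7°; with |KA| = 21.8, A = (-9.057, 6.525). KA ⟂ AS, so AS runs at 58.70°; with |AS| = 15.9, S = (-0.7971, 20.11). Then |BS| = |S − B| = 16.59.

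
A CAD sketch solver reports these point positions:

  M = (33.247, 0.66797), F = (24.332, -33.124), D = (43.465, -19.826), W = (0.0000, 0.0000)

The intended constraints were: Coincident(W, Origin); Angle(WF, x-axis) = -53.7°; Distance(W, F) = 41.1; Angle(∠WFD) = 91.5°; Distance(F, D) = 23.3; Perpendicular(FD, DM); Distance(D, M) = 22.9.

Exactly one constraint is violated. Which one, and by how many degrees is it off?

Perpendicular(FD, DM) — off by 8.30°.

W = (0.00, 0.00) ✓; WF at -53.70° ✓; |WF| = 41.10 ✓; ∠WFD = 91.50° ✓; |FD| = 23.30 ✓; ∠(FD, DM) = 81.70° ✗; |DM| = 22.90 ✓.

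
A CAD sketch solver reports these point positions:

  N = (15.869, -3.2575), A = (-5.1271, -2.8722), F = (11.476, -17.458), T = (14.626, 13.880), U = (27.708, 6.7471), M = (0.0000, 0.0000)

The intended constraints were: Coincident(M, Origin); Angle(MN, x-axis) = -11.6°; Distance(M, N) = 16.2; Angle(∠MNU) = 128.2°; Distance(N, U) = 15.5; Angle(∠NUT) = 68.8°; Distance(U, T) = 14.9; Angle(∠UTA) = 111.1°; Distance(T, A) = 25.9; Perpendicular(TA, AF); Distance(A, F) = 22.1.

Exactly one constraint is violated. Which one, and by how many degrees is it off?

Perpendicular(TA, AF) — off by 8.40°.

M = (0.00, 0.00) ✓; MN at -11.60° ✓; |MN| = 16.20 ✓; ∠MNU = 128.2° ✓; |NU| = 15.50 ✓; ∠NUT = 68.80° ✓; |UT| = 14.90 ✓; ∠UTA = 111.1° ✓; |TA| = 25.90 ✓; ∠(TA, AF) = 98.40° ✗; |AF| = 22.10 ✓.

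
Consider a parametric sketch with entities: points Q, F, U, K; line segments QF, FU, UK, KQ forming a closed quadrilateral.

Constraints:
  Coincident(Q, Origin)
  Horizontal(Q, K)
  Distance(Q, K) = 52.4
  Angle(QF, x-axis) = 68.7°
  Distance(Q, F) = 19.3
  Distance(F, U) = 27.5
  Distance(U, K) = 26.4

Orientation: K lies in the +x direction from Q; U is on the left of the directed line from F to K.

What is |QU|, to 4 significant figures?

39.55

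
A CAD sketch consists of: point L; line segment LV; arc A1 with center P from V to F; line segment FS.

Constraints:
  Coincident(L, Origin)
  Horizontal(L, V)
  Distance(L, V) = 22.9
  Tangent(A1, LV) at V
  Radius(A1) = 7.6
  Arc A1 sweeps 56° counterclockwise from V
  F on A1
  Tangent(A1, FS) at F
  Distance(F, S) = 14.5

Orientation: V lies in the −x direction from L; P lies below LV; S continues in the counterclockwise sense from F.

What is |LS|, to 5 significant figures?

40.351

L is at the origin; LV is horizontal with |LV| = 22.9 and V on the −x side, so V = (-22.900, 0.0000). Since A1 is tangent to LV there, PV ⟂ LV, so P = V + (0, -7.6) = (-22.900, -7.6000). On A1, V sits at bearing 90° from P; a 56° counterclockwise sweep puts F at bearing 146°, so F = P + 7.6·(cos 146°, sin 146°) = (-29.201, -3.3501). The tangent condition forces PF to be normal to FS, so FS runs along (−sin 146°, cos 146°); with |FS| = 14.5, S = (-37.309, -15.371). Then |LS| = |S − L| = 40.351.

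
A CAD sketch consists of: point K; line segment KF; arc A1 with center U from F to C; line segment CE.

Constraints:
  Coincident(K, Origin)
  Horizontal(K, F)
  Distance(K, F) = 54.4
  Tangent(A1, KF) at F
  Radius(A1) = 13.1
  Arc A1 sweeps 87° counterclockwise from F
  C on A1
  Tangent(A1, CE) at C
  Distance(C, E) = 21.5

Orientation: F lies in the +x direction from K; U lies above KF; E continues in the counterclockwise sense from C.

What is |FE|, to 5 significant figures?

36.743

On A1, F sits at bearing -90° from U; an 87° counterclockwise sweep puts C at bearing -3°, so C = U + 13.1·(cos -3°, sin -3°) = (67.482, 12.414). Since A1 is tangent to CE there, UC ⟂ CE, so CE runs along (−sin -3°, cos -3°); with |CE| = 21.5, E = (68.607, 33.885). Then |FE| = |E − F| = 36.743.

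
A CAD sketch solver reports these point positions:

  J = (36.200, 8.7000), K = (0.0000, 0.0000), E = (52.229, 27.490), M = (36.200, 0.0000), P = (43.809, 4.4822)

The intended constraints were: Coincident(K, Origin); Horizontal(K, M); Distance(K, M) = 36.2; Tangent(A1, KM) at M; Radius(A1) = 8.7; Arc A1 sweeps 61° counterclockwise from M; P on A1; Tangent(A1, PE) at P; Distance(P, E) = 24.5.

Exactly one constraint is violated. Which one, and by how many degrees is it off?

Tangent(A1, PE) at P — off by 8.90°.

K = (0.00, 0.00) ✓; K.y = 0.00, M.y = 0.00 ✓; |KM| = 36.20 ✓; ∠(JM, MK) = 90.00° ✓; |JM| = 8.700 ✓; bearing(J→P) − bearing(J→M) = 61.00° ✓; |JP| = 8.700 ✓; ∠(JP, PE) = 81.10° ✗; |PE| = 24.50 ✓.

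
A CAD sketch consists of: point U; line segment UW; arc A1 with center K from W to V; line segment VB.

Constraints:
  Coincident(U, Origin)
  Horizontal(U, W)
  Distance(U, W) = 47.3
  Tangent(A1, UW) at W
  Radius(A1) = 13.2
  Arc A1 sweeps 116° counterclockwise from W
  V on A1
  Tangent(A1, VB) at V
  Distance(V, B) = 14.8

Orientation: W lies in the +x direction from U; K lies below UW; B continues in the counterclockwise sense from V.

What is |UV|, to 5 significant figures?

40.202

U is at the origin; U and W share the same y with |UW| = 47.3 and W on the +x side, so W = (47.300, 0.0000). Tangency of A1 to UW means the radius KW is perpendicular to UW, so K = W + (0, -13.2) = (47.300, -13.200). On A1, W sits at bearing 90° from K; a 116° counterclockwise sweep puts V at bearing 206°, so V = K + 13.2·(cos 206°, sin 206°) = (35.436, -18.986). Then |UV| = |V − U| = 40.202.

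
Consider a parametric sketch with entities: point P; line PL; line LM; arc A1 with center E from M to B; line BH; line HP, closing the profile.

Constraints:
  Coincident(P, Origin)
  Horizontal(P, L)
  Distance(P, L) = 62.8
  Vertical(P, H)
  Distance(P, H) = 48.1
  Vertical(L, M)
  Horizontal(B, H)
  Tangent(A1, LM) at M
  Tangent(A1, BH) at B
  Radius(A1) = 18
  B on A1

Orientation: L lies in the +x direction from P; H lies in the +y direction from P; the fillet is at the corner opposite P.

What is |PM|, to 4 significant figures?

69.64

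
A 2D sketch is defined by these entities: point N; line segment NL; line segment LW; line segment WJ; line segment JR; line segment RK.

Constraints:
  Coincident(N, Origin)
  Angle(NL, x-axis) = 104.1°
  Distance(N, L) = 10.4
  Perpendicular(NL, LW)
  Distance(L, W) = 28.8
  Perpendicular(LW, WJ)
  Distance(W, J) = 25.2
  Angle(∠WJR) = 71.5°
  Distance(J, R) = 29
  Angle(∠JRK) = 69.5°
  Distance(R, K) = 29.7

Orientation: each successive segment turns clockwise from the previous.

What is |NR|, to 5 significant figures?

5.7468

LW ⟂ WJ, so WJ runs at -75.900°; with |WJ| = 25.2, J = (31.538, -7.3380). ∠WJR = 71.5° gives JR at 175.60° from the x-axis; with |JR| = 29.0, R = (2.6233, -5.1131). Then |NR| = |R − N| = 5.7468.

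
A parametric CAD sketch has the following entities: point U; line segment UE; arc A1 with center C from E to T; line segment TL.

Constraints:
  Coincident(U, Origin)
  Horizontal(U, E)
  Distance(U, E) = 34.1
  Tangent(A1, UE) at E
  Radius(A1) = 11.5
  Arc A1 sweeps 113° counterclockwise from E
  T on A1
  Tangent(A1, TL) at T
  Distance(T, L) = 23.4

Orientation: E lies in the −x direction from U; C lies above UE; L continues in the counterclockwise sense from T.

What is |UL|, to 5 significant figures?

49.752

U is at the origin; UE is horizontal with |UE| = 34.1 and E on the −x side, so E = (-34.100, 0.0000). A1 meets UE tangentially, so CE is at right angles to UE, so C = E + (0, 11.5) = (-34.100, 11.500). On A1, E sits at bearing -90° from C; a 113° counterclockwise sweep puts T at bearing 23°, so T = C + 11.5·(cos 23°, sin 23°) = (-23.514, 15.993). A1 meets TL tangentially, so CT is at right angles to TL, so TL runs along (−sin 23°, cos 23°); with |TL| = 23.4, L = (-32.657, 37.533). Then |UL| = |L − U| = 49.752.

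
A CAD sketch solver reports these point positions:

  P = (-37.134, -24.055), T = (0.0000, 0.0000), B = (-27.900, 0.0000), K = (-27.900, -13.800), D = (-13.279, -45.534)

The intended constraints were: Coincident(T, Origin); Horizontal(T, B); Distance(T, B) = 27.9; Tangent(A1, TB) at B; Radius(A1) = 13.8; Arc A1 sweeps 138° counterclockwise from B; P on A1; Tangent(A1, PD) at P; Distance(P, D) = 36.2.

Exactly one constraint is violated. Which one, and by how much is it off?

Distance(P, D) = 36.2 — off by 4.10.

T = (0.00, 0.00) ✓; T.y = 0.00, B.y = 0.00 ✓; |TB| = 27.90 ✓; ∠(KB, BT) = 90.00° ✓; |KB| = 13.80 ✓; bearing(K→P) − bearing(K→B) = 138.0° ✓; |KP| = 13.80 ✓; ∠(KP, PD) = 90.00° ✓; |PD| = 32.10 ✗.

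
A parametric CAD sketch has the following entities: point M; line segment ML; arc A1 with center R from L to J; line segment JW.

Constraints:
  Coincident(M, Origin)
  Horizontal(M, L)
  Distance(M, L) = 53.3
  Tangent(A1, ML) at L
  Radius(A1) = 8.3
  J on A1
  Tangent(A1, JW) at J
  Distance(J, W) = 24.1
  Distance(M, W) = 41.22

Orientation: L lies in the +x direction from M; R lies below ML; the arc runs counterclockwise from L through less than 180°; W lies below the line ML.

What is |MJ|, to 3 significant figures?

46.5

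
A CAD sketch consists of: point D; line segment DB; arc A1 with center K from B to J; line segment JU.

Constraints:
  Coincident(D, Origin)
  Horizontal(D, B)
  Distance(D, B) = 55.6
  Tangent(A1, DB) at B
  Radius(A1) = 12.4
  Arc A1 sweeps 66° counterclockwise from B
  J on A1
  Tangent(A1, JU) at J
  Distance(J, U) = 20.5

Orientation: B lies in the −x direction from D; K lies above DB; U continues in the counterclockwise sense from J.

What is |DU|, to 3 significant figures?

44.4

D is at the origin; D and B share the same y with |DB| = 55.6 and B on the −x side, so B = (-55.6, 0.00). The tangent condition forces KB to be normal to DB, so K = B + (0, 12.4) = (-55.6, 12.4). On A1, B sits at bearing -90° from K; a 66° counterclockwise sweep puts J at bearing -24°, so J = K + 12.4·(cos -24°, sin -24°) = (-44.3, 7.36). The tangent condition forces KJ to be normal to JU, so JU runs along (−sin -24°, cos -24°); with |JU| = 20.5, U = (-35.9, 26.1). Then |DU| = |U − D| = 44.4.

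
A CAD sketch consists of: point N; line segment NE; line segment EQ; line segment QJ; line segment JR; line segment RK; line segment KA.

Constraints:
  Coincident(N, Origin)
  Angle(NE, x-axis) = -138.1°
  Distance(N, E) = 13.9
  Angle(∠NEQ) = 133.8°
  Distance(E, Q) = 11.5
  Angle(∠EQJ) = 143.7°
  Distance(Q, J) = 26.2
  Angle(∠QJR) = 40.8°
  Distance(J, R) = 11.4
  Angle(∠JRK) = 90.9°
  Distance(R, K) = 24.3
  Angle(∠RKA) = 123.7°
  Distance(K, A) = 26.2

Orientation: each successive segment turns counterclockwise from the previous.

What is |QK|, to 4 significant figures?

10.79

N is at the origin; NE runs at -138.1° with length 13.9, so E = (-10.35, -9.283). ∠NEQ = 133.8° gives EQ at -91.90° from the x-axis; with |EQ| = 11.5, Q = (-10.73, -20.78). ∠EQJ = 143.7° gives QJ at -55.60° from the x-axis; with |QJ| = 26.2, J = (4.075, -42.39). ∠QJR = 40.8° gives JR at 83.60° from the x-axis; with |JR| = 11.4, R = (5.346, -31.07). ∠JRK = 90.9° gives RK at 172.7° from the x-axis; with |RK| = 24.3, K = (-18.76, -27.98). Then |QK| = |K − Q| = 10.79.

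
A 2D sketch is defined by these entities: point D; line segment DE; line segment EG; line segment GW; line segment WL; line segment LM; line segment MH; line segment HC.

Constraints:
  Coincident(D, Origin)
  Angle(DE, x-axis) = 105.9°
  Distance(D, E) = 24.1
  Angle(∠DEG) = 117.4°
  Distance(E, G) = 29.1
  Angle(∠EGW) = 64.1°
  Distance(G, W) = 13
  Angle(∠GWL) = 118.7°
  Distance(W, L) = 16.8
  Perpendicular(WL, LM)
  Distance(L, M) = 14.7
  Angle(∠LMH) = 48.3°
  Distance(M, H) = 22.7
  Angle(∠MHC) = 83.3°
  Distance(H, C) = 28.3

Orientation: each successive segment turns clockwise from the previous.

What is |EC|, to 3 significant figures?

32.1

D is at the origin; DE runs at 105.9° with length 24.1, so E = (-6.60, 23.2). ∠DEG = 117.4° gives EG at 43.3° from the x-axis; with |EG| = 29.1, G = (14.6, 43.1). ∠EGW = 64.1° gives GW at -72.6° from the x-axis; with |GW| = 13.0, W = (18.5, 30.7). ∠GWL = 118.7° gives WL at -134° from the x-axis; with |WL| = 16.8, L = (6.81, 18.6). The perpendicularity gives LM at right angles to WL, so LM runs at 136°; with |LM| = 14.7, M = (-3.78, 28.8). ∠LMH = 48.3° gives MH at 4.40° from the x-axis; with |MH| = 22.7, H = (18.9, 30.6). ∠MHC = 83.3° gives HC at -92.3° from the x-axis; with |HC| = 28.3, C = (17.7, 2.28). Then |EC| = |C − E| = 32.1.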